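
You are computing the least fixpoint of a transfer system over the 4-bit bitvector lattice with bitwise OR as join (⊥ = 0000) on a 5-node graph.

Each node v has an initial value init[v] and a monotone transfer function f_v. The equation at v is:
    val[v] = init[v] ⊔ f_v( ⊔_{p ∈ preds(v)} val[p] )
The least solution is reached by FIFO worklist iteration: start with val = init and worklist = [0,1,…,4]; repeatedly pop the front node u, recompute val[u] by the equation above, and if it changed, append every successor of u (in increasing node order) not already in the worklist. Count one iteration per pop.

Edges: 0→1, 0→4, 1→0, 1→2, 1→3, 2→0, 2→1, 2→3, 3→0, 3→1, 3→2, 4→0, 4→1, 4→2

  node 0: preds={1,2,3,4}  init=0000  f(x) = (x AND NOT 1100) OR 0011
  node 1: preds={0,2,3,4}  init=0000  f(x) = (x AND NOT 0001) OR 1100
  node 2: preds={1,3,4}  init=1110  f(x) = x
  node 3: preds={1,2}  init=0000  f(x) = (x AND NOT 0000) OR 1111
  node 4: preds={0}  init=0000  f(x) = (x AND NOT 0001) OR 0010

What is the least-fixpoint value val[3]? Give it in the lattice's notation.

1111

Trace (11 dequeues):
  [1] u=0 | in 1110 | out 0011 | prev 0000 | push {}
  [2] u=1 | in 1111 | out 1110 | prev 0000 | push {0}
  [3] u=2 | in 1110 | out 1110 | ==
  [4] u=3 | in 1110 | out 1111 | prev 0000 | push {1,2}
  [5] u=4 | in 0011 | out 0010 | prev 0000 | push {}
  [6] u=0 | in 1111 | out 0011 | ==
  [7] u=1 | in 1111 | out 1110 | ==
  [8] u=2 | in 1111 | out 1111 | prev 1110 | push {0,1,3}
  [9] u=0 | in 1111 | out 0011 | ==
  [10] u=1 | in 1111 | out 1110 | ==
  [11] u=3 | in 1111 | out 1111 | ==

Converged values:
  [0] 0011
  [1] 1110
  [2] 1111
  [3] 1111
  [4] 0010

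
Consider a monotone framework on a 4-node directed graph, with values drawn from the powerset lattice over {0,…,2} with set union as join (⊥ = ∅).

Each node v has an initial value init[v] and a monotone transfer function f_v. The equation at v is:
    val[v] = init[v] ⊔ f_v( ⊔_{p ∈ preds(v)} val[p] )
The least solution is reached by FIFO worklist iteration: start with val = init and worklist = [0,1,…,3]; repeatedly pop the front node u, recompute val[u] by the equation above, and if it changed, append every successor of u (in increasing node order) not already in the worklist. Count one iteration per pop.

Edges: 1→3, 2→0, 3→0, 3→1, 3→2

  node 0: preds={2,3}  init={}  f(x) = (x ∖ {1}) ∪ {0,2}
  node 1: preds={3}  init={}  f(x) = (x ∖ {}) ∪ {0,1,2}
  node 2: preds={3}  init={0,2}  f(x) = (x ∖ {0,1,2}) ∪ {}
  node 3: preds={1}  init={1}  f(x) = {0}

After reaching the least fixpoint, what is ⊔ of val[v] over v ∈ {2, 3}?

{0,1,2}

Iteration log — 7 steps:
  step 1. node 0  ⊔preds={0,1,2}  new={0,2}  old={}  +wl: 
  step 2. node 1  ⊔preds={1}  new={0,1,2}  old={}  +wl: 
  step 3. node 2  ⊔preds={1}  new={0,2}  stable
  step 4. node 3  ⊔preds={0,1,2}  new={0,1}  old={1}  +wl: 0,1,2
  step 5. node 0  ⊔preds={0,1,2}  new={0,2}  stable
  step 6. node 1  ⊔preds={0,1}  new={0,1,2}  stable
  step 7. node 2  ⊔preds={0,1}  new={0,2}  stable

Least fixpoint reached:
  node 0: {0,2}
  node 1: {0,1,2}
  node 2: {0,2}
  node 3: {0,1}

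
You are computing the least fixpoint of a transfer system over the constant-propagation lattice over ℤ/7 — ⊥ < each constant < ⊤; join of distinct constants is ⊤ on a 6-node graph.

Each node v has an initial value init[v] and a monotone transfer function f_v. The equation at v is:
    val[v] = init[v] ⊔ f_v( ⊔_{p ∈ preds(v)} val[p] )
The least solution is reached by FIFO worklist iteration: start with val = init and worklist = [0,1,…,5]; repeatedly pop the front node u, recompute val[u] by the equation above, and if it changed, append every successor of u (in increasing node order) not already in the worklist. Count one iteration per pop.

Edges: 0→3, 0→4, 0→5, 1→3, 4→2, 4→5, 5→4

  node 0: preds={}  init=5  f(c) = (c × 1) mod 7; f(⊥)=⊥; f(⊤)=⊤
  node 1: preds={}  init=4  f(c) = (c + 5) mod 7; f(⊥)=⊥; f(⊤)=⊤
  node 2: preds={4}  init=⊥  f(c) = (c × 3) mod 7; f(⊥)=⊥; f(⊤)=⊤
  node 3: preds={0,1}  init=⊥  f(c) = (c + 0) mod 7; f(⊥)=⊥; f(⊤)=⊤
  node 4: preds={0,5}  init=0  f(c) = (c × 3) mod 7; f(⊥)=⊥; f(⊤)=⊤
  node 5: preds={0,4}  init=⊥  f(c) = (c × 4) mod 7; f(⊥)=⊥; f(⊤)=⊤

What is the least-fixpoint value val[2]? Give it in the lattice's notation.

Trace (8 dequeues):
  [1] u=0 | in ⊥ | out 5 | ==
  [2] u=1 | in ⊥ | out 4 | ==
  [3] u=2 | in 0 | out 0 | prev ⊥ | push {}
  [4] u=3 | in ⊤ | out ⊤ | prev ⊥ | push {}
  [5] u=4 | in 5 | out ⊤ | prev 0 | push {2}
  [6] u=5 | in ⊤ | out ⊤ | prev ⊥ | push {4}
  [7] u=2 | in ⊤ | out ⊤ | prev 0 | push {}
  [8] u=4 | in ⊤ | out ⊤ | ==

Converged values:
  [0] 5
  [1] 4
  [2] ⊤
  [3] ⊤
  [4] ⊤
  [5] ⊤

⊤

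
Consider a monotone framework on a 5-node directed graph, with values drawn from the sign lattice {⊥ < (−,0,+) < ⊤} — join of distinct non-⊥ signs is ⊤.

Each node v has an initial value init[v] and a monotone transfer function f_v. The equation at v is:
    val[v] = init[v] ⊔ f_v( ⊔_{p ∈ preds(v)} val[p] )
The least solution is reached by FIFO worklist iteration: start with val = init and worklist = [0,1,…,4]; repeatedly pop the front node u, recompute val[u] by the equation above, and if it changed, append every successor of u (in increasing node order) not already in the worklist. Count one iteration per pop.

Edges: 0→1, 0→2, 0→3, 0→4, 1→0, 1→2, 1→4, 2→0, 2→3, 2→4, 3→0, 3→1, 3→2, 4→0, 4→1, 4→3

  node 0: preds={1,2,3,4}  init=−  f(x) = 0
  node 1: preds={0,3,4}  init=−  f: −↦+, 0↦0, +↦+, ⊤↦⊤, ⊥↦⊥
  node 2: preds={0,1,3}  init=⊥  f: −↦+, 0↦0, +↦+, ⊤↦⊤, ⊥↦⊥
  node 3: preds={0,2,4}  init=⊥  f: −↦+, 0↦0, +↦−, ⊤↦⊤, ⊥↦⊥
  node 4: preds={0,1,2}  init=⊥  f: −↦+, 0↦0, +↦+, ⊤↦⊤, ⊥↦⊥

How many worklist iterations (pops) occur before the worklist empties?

9

Trace (9 dequeues):
  [1] u=0 | in − | out ⊤ | prev − | push {}
  [2] u=1 | in ⊤ | out ⊤ | prev − | push {0}
  [3] u=2 | in ⊤ | out ⊤ | prev ⊥ | push {}
  [4] u=3 | in ⊤ | out ⊤ | prev ⊥ | push {1,2}
  [5] u=4 | in ⊤ | out ⊤ | prev ⊥ | push {3}
  [6] u=0 | in ⊤ | out ⊤ | ==
  [7] u=1 | in ⊤ | out ⊤ | ==
  [8] u=2 | in ⊤ | out ⊤ | ==
  [9] u=3 | in ⊤ | out ⊤ | ==

Converged values:
  [0] ⊤
  [1] ⊤
  [2] ⊤
  [3] ⊤
  [4] ⊤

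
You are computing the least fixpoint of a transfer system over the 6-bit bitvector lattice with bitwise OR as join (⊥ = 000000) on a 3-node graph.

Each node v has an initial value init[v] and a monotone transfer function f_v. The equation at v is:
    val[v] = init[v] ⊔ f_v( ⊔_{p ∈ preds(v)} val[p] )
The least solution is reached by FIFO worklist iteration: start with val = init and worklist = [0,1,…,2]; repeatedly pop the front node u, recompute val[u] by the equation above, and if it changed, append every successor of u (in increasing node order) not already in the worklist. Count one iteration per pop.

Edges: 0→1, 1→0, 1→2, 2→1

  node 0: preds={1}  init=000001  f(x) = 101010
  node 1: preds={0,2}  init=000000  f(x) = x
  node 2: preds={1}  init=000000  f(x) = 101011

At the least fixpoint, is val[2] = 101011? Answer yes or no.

yes

Iteration log — 5 steps:
  step 1. node 0  ⊔preds=000000  new=101011  old=000001  +wl: 
  step 2. node 1  ⊔preds=101011  new=101011  old=000000  +wl: 0
  step 3. node 2  ⊔preds=101011  new=101011  old=000000  +wl: 1
  step 4. node 0  ⊔preds=101011  new=101011  stable
  step 5. node 1  ⊔preds=101011  new=101011  stable

Least fixpoint reached:
  node 0: 101011
  node 1: 101011
  node 2: 101011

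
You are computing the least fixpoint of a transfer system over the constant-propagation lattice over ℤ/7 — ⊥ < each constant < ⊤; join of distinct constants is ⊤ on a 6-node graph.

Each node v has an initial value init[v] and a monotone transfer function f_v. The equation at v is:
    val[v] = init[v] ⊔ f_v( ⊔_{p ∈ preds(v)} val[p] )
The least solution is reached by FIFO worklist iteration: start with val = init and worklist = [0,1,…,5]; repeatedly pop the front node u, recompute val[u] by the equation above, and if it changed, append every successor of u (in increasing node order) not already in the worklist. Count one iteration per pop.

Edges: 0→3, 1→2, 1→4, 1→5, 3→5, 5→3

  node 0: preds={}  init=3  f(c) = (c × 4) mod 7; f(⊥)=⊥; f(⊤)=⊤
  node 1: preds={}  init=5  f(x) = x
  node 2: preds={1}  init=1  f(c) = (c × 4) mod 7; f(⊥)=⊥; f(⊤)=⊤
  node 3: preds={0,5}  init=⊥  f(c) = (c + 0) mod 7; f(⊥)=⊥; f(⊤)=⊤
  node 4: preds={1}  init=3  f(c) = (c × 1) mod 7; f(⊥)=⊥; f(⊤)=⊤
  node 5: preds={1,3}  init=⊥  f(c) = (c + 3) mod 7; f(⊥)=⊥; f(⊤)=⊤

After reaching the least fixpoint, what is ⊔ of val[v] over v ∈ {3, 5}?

Trace (8 dequeues):
  [1] u=0 | in ⊥ | out 3 | ==
  [2] u=1 | in ⊥ | out 5 | ==
  [3] u=2 | in 5 | out ⊤ | prev 1 | push {}
  [4] u=3 | in 3 | out 3 | prev ⊥ | push {}
  [5] u=4 | in 5 | out ⊤ | prev 3 | push {}
  [6] u=5 | in ⊤ | out ⊤ | prev ⊥ | push {3}
  [7] u=3 | in ⊤ | out ⊤ | prev 3 | push {5}
  [8] u=5 | in ⊤ | out ⊤ | ==

Converged values:
  [0] 3
  [1] 5
  [2] ⊤
  [3] ⊤
  [4] ⊤
  [5] ⊤

⊤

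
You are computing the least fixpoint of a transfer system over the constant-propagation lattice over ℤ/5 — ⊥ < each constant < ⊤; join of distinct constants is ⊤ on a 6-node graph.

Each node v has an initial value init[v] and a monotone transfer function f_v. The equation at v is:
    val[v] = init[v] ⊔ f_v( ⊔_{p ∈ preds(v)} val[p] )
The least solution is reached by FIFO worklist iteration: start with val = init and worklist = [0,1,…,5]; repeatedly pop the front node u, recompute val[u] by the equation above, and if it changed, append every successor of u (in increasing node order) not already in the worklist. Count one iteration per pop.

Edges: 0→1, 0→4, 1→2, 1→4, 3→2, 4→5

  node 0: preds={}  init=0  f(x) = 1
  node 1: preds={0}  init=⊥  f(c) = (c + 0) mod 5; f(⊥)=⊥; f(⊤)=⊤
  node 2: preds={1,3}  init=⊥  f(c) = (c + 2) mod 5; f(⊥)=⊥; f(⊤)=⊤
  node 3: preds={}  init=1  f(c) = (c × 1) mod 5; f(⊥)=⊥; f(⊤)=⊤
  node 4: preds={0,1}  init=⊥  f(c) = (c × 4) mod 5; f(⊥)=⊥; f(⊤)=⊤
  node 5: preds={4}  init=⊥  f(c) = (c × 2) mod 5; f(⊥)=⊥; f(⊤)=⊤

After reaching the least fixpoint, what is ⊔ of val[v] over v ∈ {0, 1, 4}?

⊤

Trace (6 dequeues):
  [1] u=0 | in ⊥ | out ⊤ | prev 0 | push {}
  [2] u=1 | in ⊤ | out ⊤ | prev ⊥ | push {}
  [3] u=2 | in ⊤ | out ⊤ | prev ⊥ | push {}
  [4] u=3 | in ⊥ | out 1 | ==
  [5] u=4 | in ⊤ | out ⊤ | prev ⊥ | push {}
  [6] u=5 | in ⊤ | out ⊤ | prev ⊥ | push {}

Converged values:
  [0] ⊤
  [1] ⊤
  [2] ⊤
  [3] 1
  [4] ⊤
  [5] ⊤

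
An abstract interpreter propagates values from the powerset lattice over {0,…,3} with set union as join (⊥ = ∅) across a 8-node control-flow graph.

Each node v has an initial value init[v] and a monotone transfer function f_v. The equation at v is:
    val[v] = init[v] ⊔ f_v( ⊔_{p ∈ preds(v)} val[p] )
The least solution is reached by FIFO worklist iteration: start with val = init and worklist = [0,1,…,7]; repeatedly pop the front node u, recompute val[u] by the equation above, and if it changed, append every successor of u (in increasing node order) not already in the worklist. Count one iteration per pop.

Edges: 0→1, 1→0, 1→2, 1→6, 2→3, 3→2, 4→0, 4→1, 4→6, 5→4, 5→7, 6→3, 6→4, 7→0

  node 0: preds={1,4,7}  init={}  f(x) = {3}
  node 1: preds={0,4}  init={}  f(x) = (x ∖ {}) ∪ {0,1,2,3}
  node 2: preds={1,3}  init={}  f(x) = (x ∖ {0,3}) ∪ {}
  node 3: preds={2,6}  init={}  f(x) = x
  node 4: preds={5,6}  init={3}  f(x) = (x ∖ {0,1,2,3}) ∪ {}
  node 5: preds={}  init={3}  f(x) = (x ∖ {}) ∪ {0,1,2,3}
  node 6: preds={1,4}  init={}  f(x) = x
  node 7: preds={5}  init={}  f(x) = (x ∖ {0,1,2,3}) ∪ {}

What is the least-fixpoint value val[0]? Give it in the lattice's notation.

Worklist (13 pops):
  #1 pop 0: in={3} → {3} (was {}); enqueue []
  #2 pop 1: in={3} → {0,1,2,3} (was {}); enqueue [0]
  #3 pop 2: in={0,1,2,3} → {1,2} (was {}); enqueue []
  #4 pop 3: in={1,2} → {1,2} (was {}); enqueue [2]
  #5 pop 4: in={3} → {3} (no change)
  #6 pop 5: in={} → {0,1,2,3} (was {3}); enqueue [4]
  #7 pop 6: in={0,1,2,3} → {0,1,2,3} (was {}); enqueue [3]
  #8 pop 7: in={0,1,2,3} → {} (no change)
  #9 pop 0: in={0,1,2,3} → {3} (no change)
  #10 pop 2: in={0,1,2,3} → {1,2} (no change)
  #11 pop 4: in={0,1,2,3} → {3} (no change)
  #12 pop 3: in={0,1,2,3} → {0,1,2,3} (was {1,2}); enqueue [2]
  #13 pop 2: in={0,1,2,3} → {1,2} (no change)

Fixpoint:
  val[0] = {3}
  val[1] = {0,1,2,3}
  val[2] = {1,2}
  val[3] = {0,1,2,3}
  val[4] = {3}
  val[5] = {0,1,2,3}
  val[6] = {0,1,2,3}
  val[7] = {}

{3}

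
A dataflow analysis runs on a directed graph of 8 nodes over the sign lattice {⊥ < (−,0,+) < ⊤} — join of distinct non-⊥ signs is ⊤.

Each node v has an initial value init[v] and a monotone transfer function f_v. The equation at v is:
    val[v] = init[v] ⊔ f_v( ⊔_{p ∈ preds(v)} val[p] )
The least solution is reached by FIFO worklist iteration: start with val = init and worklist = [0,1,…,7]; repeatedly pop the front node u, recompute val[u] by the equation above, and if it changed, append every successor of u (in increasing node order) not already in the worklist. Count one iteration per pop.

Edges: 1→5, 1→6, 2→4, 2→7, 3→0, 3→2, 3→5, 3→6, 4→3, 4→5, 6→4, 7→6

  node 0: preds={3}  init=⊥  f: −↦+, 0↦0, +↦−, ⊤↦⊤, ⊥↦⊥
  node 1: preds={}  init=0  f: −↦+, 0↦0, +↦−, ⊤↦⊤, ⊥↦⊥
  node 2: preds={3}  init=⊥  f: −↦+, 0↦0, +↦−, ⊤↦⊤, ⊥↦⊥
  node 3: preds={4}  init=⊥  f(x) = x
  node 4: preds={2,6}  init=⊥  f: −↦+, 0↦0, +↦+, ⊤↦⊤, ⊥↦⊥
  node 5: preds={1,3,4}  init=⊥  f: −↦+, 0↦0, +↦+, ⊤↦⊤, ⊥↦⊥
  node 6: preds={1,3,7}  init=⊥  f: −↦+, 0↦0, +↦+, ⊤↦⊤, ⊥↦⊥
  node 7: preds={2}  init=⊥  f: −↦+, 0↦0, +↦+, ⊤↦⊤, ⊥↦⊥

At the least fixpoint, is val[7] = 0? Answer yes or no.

Worklist (17 pops):
  #1 pop 0: in=⊥ → ⊥ (no change)
  #2 pop 1: in=⊥ → 0 (no change)
  #3 pop 2: in=⊥ → ⊥ (no change)
  #4 pop 3: in=⊥ → ⊥ (no change)
  #5 pop 4: in=⊥ → ⊥ (no change)
  #6 pop 5: in=0 → 0 (was ⊥); enqueue []
  #7 pop 6: in=0 → 0 (was ⊥); enqueue [4]
  #8 pop 7: in=⊥ → ⊥ (no change)
  #9 pop 4: in=0 → 0 (was ⊥); enqueue [3,5]
  #10 pop 3: in=0 → 0 (was ⊥); enqueue [0,2,6]
  #11 pop 5: in=0 → 0 (no change)
  #12 pop 0: in=0 → 0 (was ⊥); enqueue []
  #13 pop 2: in=0 → 0 (was ⊥); enqueue [4,7]
  #14 pop 6: in=0 → 0 (no change)
  #15 pop 4: in=0 → 0 (no change)
  #16 pop 7: in=0 → 0 (was ⊥); enqueue [6]
  #17 pop 6: in=0 → 0 (no change)

Fixpoint:
  val[0] = 0
  val[1] = 0
  val[2] = 0
  val[3] = 0
  val[4] = 0
  val[5] = 0
  val[6] = 0
  val[7] = 0

yes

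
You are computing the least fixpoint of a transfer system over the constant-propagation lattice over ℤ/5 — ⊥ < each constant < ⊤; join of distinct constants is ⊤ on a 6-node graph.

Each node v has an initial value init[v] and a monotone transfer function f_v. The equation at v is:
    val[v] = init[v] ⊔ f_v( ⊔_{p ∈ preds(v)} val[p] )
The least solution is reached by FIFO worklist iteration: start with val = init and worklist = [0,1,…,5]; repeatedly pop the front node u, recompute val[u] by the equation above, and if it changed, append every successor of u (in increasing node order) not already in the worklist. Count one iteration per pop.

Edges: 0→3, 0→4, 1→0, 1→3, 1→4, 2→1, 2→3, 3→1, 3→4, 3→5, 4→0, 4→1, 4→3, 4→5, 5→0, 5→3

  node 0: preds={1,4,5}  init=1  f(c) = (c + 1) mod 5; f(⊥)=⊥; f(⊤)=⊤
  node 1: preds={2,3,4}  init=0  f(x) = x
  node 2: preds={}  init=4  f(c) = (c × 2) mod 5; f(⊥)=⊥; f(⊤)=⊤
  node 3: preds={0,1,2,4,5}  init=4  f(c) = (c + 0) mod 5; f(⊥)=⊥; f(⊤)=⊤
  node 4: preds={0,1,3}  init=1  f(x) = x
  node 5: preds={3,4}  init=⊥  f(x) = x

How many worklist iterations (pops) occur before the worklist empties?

9

Worklist (9 pops):
  #1 pop 0: in=⊤ → ⊤ (was 1); enqueue []
  #2 pop 1: in=⊤ → ⊤ (was 0); enqueue [0]
  #3 pop 2: in=⊥ → 4 (no change)
  #4 pop 3: in=⊤ → ⊤ (was 4); enqueue [1]
  #5 pop 4: in=⊤ → ⊤ (was 1); enqueue [3]
  #6 pop 5: in=⊤ → ⊤ (was ⊥); enqueue []
  #7 pop 0: in=⊤ → ⊤ (no change)
  #8 pop 1: in=⊤ → ⊤ (no change)
  #9 pop 3: in=⊤ → ⊤ (no change)

Fixpoint:
  val[0] = ⊤
  val[1] = ⊤
  val[2] = 4
  val[3] = ⊤
  val[4] = ⊤
  val[5] = ⊤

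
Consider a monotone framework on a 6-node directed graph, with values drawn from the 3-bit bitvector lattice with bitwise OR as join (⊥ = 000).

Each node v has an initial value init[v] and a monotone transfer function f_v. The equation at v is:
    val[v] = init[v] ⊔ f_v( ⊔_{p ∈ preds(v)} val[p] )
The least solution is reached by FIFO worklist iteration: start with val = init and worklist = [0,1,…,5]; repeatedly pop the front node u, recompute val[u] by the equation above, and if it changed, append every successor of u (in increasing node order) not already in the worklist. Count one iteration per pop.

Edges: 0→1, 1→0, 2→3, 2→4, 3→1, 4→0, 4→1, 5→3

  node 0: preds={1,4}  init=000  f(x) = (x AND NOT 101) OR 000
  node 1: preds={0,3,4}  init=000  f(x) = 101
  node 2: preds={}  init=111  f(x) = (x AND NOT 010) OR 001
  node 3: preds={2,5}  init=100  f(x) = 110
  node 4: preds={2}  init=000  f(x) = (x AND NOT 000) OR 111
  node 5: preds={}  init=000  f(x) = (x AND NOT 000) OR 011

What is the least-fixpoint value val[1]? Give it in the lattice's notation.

Trace (9 dequeues):
  [1] u=0 | in 000 | out 000 | ==
  [2] u=1 | in 100 | out 101 | prev 000 | push {0}
  [3] u=2 | in 000 | out 111 | ==
  [4] u=3 | in 111 | out 110 | prev 100 | push {1}
  [5] u=4 | in 111 | out 111 | prev 000 | push {}
  [6] u=5 | in 000 | out 011 | prev 000 | push {3}
  [7] u=0 | in 111 | out 010 | prev 000 | push {}
  [8] u=1 | in 111 | out 101 | ==
  [9] u=3 | in 111 | out 110 | ==

Converged values:
  [0] 010
  [1] 101
  [2] 111
  [3] 110
  [4] 111
  [5] 011

101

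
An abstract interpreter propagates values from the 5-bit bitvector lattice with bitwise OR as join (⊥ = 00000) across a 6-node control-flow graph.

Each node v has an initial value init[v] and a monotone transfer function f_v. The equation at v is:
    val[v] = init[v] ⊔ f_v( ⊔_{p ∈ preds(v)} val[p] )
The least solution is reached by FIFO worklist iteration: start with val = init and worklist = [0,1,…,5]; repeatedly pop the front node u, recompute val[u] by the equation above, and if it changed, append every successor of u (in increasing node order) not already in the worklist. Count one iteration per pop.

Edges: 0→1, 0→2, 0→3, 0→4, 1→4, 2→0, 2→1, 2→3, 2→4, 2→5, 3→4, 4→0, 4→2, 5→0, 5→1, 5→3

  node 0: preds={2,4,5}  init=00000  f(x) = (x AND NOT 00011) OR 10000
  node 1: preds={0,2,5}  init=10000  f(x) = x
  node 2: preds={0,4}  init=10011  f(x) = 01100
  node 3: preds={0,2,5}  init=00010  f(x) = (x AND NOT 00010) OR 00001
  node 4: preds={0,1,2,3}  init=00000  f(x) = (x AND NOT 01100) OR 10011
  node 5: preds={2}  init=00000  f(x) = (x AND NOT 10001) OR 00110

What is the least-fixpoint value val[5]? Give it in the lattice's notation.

01110

Trace (11 dequeues):
  [1] u=0 | in 10011 | out 10000 | prev 00000 | push {}
  [2] u=1 | in 10011 | out 10011 | prev 10000 | push {}
  [3] u=2 | in 10000 | out 11111 | prev 10011 | push {0,1}
  [4] u=3 | in 11111 | out 11111 | prev 00010 | push {}
  [5] u=4 | in 11111 | out 10011 | prev 00000 | push {2}
  [6] u=5 | in 11111 | out 01110 | prev 00000 | push {3}
  [7] u=0 | in 11111 | out 11100 | prev 10000 | push {4}
  [8] u=1 | in 11111 | out 11111 | prev 10011 | push {}
  [9] u=2 | in 11111 | out 11111 | ==
  [10] u=3 | in 11111 | out 11111 | ==
  [11] u=4 | in 11111 | out 10011 | ==

Converged values:
  [0] 11100
  [1] 11111
  [2] 11111
  [3] 11111
  [4] 10011
  [5] 01110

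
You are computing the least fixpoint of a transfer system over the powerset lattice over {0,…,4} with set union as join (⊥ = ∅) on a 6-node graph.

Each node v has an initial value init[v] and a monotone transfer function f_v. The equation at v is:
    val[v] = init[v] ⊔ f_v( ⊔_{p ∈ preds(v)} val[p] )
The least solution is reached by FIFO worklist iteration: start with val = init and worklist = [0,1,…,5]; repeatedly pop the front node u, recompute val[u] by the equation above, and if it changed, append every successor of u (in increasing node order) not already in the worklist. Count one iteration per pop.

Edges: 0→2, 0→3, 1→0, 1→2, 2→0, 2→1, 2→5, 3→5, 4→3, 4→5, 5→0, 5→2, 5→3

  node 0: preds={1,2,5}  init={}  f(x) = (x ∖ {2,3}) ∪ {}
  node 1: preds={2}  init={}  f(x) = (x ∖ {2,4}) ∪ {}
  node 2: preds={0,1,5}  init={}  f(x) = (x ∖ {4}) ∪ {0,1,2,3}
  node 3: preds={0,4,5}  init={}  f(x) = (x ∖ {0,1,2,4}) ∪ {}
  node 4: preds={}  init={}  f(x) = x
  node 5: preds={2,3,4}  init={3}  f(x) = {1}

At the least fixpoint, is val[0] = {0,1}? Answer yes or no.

Worklist (11 pops):
  #1 pop 0: in={3} → {} (no change)
  #2 pop 1: in={} → {} (no change)
  #3 pop 2: in={3} → {0,1,2,3} (was {}); enqueue [0,1]
  #4 pop 3: in={3} → {3} (was {}); enqueue []
  #5 pop 4: in={} → {} (no change)
  #6 pop 5: in={0,1,2,3} → {1,3} (was {3}); enqueue [2,3]
  #7 pop 0: in={0,1,2,3} → {0,1} (was {}); enqueue []
  #8 pop 1: in={0,1,2,3} → {0,1,3} (was {}); enqueue [0]
  #9 pop 2: in={0,1,3} → {0,1,2,3} (no change)
  #10 pop 3: in={0,1,3} → {3} (no change)
  #11 pop 0: in={0,1,2,3} → {0,1} (no change)

Fixpoint:
  val[0] = {0,1}
  val[1] = {0,1,3}
  val[2] = {0,1,2,3}
  val[3] = {3}
  val[4] = {}
  val[5] = {1,3}

yes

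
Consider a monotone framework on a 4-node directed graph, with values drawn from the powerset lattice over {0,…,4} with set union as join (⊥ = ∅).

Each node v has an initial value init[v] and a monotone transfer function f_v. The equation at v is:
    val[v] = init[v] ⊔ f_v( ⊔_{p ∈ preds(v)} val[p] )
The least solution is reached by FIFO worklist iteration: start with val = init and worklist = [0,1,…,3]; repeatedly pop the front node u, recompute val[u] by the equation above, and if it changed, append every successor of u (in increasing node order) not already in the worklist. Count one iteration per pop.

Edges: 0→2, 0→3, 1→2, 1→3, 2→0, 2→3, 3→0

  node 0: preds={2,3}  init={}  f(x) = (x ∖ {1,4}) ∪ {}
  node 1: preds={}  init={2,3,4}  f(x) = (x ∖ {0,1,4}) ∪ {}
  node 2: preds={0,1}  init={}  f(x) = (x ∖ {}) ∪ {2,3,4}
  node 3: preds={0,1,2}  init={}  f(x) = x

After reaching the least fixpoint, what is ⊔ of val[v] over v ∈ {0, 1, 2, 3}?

{2,3,4}

Iteration log — 7 steps:
  step 1. node 0  ⊔preds={}  new={}  stable
  step 2. node 1  ⊔preds={}  new={2,3,4}  stable
  step 3. node 2  ⊔preds={2,3,4}  new={2,3,4}  old={}  +wl: 0
  step 4. node 3  ⊔preds={2,3,4}  new={2,3,4}  old={}  +wl: 
  step 5. node 0  ⊔preds={2,3,4}  new={2,3}  old={}  +wl: 2,3
  step 6. node 2  ⊔preds={2,3,4}  new={2,3,4}  stable
  step 7. node 3  ⊔preds={2,3,4}  new={2,3,4}  stable

Least fixpoint reached:
  node 0: {2,3}
  node 1: {2,3,4}
  node 2: {2,3,4}
  node 3: {2,3,4}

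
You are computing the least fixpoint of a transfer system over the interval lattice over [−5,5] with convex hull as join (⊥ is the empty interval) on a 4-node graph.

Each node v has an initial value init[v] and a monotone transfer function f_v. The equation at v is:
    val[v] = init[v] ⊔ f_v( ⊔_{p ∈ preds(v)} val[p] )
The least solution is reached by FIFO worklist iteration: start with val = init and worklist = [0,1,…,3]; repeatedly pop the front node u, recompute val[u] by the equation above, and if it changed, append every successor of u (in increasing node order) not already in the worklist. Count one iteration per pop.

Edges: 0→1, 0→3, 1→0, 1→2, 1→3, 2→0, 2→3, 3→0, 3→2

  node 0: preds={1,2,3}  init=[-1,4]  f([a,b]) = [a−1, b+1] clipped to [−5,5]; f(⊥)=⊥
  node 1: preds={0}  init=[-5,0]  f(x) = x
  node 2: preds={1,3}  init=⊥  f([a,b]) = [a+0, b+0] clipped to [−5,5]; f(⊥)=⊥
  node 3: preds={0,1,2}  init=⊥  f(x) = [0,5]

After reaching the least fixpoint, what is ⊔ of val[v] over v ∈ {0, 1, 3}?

[-5,5]

Iteration log — 10 steps:
  step 1. node 0  ⊔preds=[-5,0]  new=[-5,4]  old=[-1,4]  +wl: 
  step 2. node 1  ⊔preds=[-5,4]  new=[-5,4]  old=[-5,0]  +wl: 0
  step 3. node 2  ⊔preds=[-5,4]  new=[-5,4]  old=⊥  +wl: 
  step 4. node 3  ⊔preds=[-5,4]  new=[0,5]  old=⊥  +wl: 2
  step 5. node 0  ⊔preds=[-5,5]  new=[-5,5]  old=[-5,4]  +wl: 1,3
  step 6. node 2  ⊔preds=[-5,5]  new=[-5,5]  old=[-5,4]  +wl: 0
  step 7. node 1  ⊔preds=[-5,5]  new=[-5,5]  old=[-5,4]  +wl: 2
  step 8. node 3  ⊔preds=[-5,5]  new=[0,5]  stable
  step 9. node 0  ⊔preds=[-5,5]  new=[-5,5]  stable
  step 10. node 2  ⊔preds=[-5,5]  new=[-5,5]  stable

Least fixpoint reached:
  node 0: [-5,5]
  node 1: [-5,5]
  node 2: [-5,5]
  node 3: [0,5]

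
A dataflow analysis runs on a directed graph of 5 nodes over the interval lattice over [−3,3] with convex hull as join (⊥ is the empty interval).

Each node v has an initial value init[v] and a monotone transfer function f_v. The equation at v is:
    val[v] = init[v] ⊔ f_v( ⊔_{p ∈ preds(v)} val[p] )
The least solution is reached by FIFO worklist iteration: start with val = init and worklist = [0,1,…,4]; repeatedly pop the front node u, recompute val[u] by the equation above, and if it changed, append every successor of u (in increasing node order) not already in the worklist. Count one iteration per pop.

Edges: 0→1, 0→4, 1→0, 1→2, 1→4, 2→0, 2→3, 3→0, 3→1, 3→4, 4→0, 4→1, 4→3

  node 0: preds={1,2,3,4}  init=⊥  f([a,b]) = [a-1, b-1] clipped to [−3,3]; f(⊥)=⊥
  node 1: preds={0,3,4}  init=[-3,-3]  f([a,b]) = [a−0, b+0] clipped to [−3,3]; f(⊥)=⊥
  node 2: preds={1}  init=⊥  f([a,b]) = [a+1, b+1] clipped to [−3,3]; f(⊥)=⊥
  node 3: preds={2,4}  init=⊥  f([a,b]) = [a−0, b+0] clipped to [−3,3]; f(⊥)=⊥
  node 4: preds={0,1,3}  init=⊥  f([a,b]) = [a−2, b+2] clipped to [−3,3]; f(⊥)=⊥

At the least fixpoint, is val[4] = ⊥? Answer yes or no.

Trace (22 dequeues):
  [1] u=0 | in [-3,-3] | out [-3,-3] | prev ⊥ | push {}
  [2] u=1 | in [-3,-3] | out [-3,-3] | ==
  [3] u=2 | in [-3,-3] | out [-2,-2] | prev ⊥ | push {0}
  [4] u=3 | in [-2,-2] | out [-2,-2] | prev ⊥ | push {1}
  [5] u=4 | in [-3,-2] | out [-3,0] | prev ⊥ | push {3}
  [6] u=0 | in [-3,0] | out [-3,-1] | prev [-3,-3] | push {4}
  [7] u=1 | in [-3,0] | out [-3,0] | prev [-3,-3] | push {0,2}
  [8] u=3 | in [-3,0] | out [-3,0] | prev [-2,-2] | push {1}
  [9] u=4 | in [-3,0] | out [-3,2] | prev [-3,0] | push {3}
  [10] u=0 | in [-3,2] | out [-3,1] | prev [-3,-1] | push {4}
  [11] u=2 | in [-3,0] | out [-2,1] | prev [-2,-2] | push {0}
  [12] u=1 | in [-3,2] | out [-3,2] | prev [-3,0] | push {2}
  [13] u=3 | in [-3,2] | out [-3,2] | prev [-3,0] | push {1}
  [14] u=4 | in [-3,2] | out [-3,3] | prev [-3,2] | push {3}
  [15] u=0 | in [-3,3] | out [-3,2] | prev [-3,1] | push {4}
  [16] u=2 | in [-3,2] | out [-2,3] | prev [-2,1] | push {0}
  [17] u=1 | in [-3,3] | out [-3,3] | prev [-3,2] | push {2}
  [18] u=3 | in [-3,3] | out [-3,3] | prev [-3,2] | push {1}
  [19] u=4 | in [-3,3] | out [-3,3] | ==
  [20] u=0 | in [-3,3] | out [-3,2] | ==
  [21] u=2 | in [-3,3] | out [-2,3] | ==
  [22] u=1 | in [-3,3] | out [-3,3] | ==

Converged values:
  [0] [-3,2]
  [1] [-3,3]
  [2] [-2,3]
  [3] [-3,3]
  [4] [-3,3]

no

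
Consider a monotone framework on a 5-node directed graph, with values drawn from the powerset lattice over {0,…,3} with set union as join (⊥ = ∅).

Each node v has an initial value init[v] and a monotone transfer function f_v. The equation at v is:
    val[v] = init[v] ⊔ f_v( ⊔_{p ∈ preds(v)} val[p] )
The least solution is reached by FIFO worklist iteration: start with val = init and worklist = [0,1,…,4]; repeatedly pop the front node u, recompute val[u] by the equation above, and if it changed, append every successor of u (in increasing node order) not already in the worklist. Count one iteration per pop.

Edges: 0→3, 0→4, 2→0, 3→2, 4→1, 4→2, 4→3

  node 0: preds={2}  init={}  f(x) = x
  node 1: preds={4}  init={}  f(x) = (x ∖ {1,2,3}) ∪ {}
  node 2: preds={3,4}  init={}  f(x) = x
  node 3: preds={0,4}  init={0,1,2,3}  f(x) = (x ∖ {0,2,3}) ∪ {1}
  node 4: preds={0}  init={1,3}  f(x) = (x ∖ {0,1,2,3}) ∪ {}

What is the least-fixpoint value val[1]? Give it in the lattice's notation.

Worklist (8 pops):
  #1 pop 0: in={} → {} (no change)
  #2 pop 1: in={1,3} → {} (no change)
  #3 pop 2: in={0,1,2,3} → {0,1,2,3} (was {}); enqueue [0]
  #4 pop 3: in={1,3} → {0,1,2,3} (no change)
  #5 pop 4: in={} → {1,3} (no change)
  #6 pop 0: in={0,1,2,3} → {0,1,2,3} (was {}); enqueue [3,4]
  #7 pop 3: in={0,1,2,3} → {0,1,2,3} (no change)
  #8 pop 4: in={0,1,2,3} → {1,3} (no change)

Fixpoint:
  val[0] = {0,1,2,3}
  val[1] = {}
  val[2] = {0,1,2,3}
  val[3] = {0,1,2,3}
  val[4] = {1,3}

{}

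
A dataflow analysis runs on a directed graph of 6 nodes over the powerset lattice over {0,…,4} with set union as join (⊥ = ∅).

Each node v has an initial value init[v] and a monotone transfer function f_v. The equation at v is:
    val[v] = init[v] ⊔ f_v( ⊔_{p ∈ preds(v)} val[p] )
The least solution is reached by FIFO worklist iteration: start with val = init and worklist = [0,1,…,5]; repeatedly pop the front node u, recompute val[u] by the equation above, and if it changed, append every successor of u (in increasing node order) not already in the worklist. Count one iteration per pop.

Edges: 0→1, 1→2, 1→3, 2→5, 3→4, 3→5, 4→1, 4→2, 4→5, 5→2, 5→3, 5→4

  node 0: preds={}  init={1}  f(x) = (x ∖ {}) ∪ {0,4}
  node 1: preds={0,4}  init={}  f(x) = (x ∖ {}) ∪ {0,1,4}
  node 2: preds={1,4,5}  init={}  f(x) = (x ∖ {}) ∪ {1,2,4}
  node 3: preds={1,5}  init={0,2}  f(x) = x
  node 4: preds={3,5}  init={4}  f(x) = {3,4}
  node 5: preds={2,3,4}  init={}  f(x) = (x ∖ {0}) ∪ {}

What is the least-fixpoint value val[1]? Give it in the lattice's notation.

{0,1,3,4}

Trace (11 dequeues):
  [1] u=0 | in {} | out {0,1,4} | prev {1} | push {}
  [2] u=1 | in {0,1,4} | out {0,1,4} | prev {} | push {}
  [3] u=2 | in {0,1,4} | out {0,1,2,4} | prev {} | push {}
  [4] u=3 | in {0,1,4} | out {0,1,2,4} | prev {0,2} | push {}
  [5] u=4 | in {0,1,2,4} | out {3,4} | prev {4} | push {1,2}
  [6] u=5 | in {0,1,2,3,4} | out {1,2,3,4} | prev {} | push {3,4}
  [7] u=1 | in {0,1,3,4} | out {0,1,3,4} | prev {0,1,4} | push {}
  [8] u=2 | in {0,1,2,3,4} | out {0,1,2,3,4} | prev {0,1,2,4} | push {5}
  [9] u=3 | in {0,1,2,3,4} | out {0,1,2,3,4} | prev {0,1,2,4} | push {}
  [10] u=4 | in {0,1,2,3,4} | out {3,4} | ==
  [11] u=5 | in {0,1,2,3,4} | out {1,2,3,4} | ==

Converged values:
  [0] {0,1,4}
  [1] {0,1,3,4}
  [2] {0,1,2,3,4}
  [3] {0,1,2,3,4}
  [4] {3,4}
  [5] {1,2,3,4}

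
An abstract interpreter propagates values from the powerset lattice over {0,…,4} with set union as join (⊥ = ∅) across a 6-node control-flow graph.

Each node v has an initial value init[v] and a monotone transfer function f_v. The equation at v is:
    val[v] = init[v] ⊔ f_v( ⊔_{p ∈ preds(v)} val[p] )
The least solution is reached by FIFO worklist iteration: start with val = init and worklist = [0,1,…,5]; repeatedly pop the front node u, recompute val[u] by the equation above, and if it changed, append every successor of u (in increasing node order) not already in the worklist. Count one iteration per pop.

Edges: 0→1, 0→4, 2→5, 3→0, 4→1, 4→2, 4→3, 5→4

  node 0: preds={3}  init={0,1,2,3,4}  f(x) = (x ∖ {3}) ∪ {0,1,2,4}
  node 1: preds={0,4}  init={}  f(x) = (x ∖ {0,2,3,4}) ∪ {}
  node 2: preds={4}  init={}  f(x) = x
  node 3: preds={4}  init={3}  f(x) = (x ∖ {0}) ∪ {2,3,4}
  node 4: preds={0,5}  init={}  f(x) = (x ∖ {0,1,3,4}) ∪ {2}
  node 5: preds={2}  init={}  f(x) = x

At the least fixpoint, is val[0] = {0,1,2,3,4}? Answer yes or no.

Trace (12 dequeues):
  [1] u=0 | in {3} | out {0,1,2,3,4} | ==
  [2] u=1 | in {0,1,2,3,4} | out {1} | prev {} | push {}
  [3] u=2 | in {} | out {} | ==
  [4] u=3 | in {} | out {2,3,4} | prev {3} | push {0}
  [5] u=4 | in {0,1,2,3,4} | out {2} | prev {} | push {1,2,3}
  [6] u=5 | in {} | out {} | ==
  [7] u=0 | in {2,3,4} | out {0,1,2,3,4} | ==
  [8] u=1 | in {0,1,2,3,4} | out {1} | ==
  [9] u=2 | in {2} | out {2} | prev {} | push {5}
  [10] u=3 | in {2} | out {2,3,4} | ==
  [11] u=5 | in {2} | out {2} | prev {} | push {4}
  [12] u=4 | in {0,1,2,3,4} | out {2} | ==

Converged values:
  [0] {0,1,2,3,4}
  [1] {1}
  [2] {2}
  [3] {2,3,4}
  [4] {2}
  [5] {2}

yes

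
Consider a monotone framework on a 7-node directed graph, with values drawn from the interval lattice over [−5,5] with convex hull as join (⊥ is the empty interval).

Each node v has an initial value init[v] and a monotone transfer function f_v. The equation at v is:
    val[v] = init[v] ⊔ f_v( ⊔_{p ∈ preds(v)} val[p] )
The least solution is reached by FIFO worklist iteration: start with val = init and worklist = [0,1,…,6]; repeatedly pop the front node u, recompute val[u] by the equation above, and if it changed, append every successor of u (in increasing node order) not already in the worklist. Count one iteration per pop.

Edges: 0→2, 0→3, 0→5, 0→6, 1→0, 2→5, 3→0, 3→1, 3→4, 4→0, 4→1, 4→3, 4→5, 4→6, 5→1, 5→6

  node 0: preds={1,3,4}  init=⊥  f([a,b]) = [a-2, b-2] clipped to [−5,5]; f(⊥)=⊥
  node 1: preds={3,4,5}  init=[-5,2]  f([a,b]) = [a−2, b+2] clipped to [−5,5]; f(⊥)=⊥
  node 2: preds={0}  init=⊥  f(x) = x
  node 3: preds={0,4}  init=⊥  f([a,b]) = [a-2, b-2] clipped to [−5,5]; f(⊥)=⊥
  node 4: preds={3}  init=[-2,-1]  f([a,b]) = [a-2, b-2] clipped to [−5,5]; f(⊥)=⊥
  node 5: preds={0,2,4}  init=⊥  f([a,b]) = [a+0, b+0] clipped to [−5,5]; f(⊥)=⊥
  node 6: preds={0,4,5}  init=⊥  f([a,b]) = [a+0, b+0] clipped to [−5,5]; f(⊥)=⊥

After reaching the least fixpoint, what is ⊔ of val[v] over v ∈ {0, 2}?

[-5,0]

Worklist (10 pops):
  #1 pop 0: in=[-5,2] → [-5,0] (was ⊥); enqueue []
  #2 pop 1: in=[-2,-1] → [-5,2] (no change)
  #3 pop 2: in=[-5,0] → [-5,0] (was ⊥); enqueue []
  #4 pop 3: in=[-5,0] → [-5,-2] (was ⊥); enqueue [0,1]
  #5 pop 4: in=[-5,-2] → [-5,-1] (was [-2,-1]); enqueue [3]
  #6 pop 5: in=[-5,0] → [-5,0] (was ⊥); enqueue []
  #7 pop 6: in=[-5,0] → [-5,0] (was ⊥); enqueue []
  #8 pop 0: in=[-5,2] → [-5,0] (no change)
  #9 pop 1: in=[-5,0] → [-5,2] (no change)
  #10 pop 3: in=[-5,0] → [-5,-2] (no change)

Fixpoint:
  val[0] = [-5,0]
  val[1] = [-5,2]
  val[2] = [-5,0]
  val[3] = [-5,-2]
  val[4] = [-5,-1]
  val[5] = [-5,0]
  val[6] = [-5,0]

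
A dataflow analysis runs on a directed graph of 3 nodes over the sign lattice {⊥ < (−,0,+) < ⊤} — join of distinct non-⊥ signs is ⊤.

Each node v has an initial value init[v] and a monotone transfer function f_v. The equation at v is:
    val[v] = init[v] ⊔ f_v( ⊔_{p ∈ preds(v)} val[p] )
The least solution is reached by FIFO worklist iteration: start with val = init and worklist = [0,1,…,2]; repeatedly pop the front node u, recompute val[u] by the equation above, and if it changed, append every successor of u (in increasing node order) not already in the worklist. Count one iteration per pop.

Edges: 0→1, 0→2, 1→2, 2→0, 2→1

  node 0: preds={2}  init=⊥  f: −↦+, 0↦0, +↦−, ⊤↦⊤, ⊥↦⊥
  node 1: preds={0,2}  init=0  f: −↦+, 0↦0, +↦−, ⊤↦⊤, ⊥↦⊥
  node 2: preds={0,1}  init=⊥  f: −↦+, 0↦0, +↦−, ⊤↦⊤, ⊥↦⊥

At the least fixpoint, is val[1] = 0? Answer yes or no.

Trace (6 dequeues):
  [1] u=0 | in ⊥ | out ⊥ | ==
  [2] u=1 | in ⊥ | out 0 | ==
  [3] u=2 | in 0 | out 0 | prev ⊥ | push {0,1}
  [4] u=0 | in 0 | out 0 | prev ⊥ | push {2}
  [5] u=1 | in 0 | out 0 | ==
  [6] u=2 | in 0 | out 0 | ==

Converged values:
  [0] 0
  [1] 0
  [2] 0

yes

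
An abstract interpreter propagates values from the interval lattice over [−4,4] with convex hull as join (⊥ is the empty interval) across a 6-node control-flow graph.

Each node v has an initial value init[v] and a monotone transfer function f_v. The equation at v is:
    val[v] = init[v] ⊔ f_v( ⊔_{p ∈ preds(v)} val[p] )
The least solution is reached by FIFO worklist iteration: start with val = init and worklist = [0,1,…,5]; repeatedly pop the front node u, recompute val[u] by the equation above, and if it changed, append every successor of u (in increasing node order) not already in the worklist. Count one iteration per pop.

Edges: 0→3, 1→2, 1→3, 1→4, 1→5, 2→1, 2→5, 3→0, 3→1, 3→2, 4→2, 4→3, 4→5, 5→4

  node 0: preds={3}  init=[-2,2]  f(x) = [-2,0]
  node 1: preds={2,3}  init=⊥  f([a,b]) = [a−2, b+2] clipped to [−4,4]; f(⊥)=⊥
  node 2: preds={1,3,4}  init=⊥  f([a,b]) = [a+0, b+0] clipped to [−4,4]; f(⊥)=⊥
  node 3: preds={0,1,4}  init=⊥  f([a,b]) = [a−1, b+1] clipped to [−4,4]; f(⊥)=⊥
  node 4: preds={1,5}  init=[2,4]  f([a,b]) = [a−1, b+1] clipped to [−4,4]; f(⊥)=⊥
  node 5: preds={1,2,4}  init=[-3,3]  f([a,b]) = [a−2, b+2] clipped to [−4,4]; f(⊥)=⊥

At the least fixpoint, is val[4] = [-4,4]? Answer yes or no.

Worklist (15 pops):
  #1 pop 0: in=⊥ → [-2,2] (no change)
  #2 pop 1: in=⊥ → ⊥ (no change)
  #3 pop 2: in=[2,4] → [2,4] (was ⊥); enqueue [1]
  #4 pop 3: in=[-2,4] → [-3,4] (was ⊥); enqueue [0,2]
  #5 pop 4: in=[-3,3] → [-4,4] (was [2,4]); enqueue [3]
  #6 pop 5: in=[-4,4] → [-4,4] (was [-3,3]); enqueue [4]
  #7 pop 1: in=[-3,4] → [-4,4] (was ⊥); enqueue [5]
  #8 pop 0: in=[-3,4] → [-2,2] (no change)
  #9 pop 2: in=[-4,4] → [-4,4] (was [2,4]); enqueue [1]
  #10 pop 3: in=[-4,4] → [-4,4] (was [-3,4]); enqueue [0,2]
  #11 pop 4: in=[-4,4] → [-4,4] (no change)
  #12 pop 5: in=[-4,4] → [-4,4] (no change)
  #13 pop 1: in=[-4,4] → [-4,4] (no change)
  #14 pop 0: in=[-4,4] → [-2,2] (no change)
  #15 pop 2: in=[-4,4] → [-4,4] (no change)

Fixpoint:
  val[0] = [-2,2]
  val[1] = [-4,4]
  val[2] = [-4,4]
  val[3] = [-4,4]
  val[4] = [-4,4]
  val[5] = [-4,4]

yes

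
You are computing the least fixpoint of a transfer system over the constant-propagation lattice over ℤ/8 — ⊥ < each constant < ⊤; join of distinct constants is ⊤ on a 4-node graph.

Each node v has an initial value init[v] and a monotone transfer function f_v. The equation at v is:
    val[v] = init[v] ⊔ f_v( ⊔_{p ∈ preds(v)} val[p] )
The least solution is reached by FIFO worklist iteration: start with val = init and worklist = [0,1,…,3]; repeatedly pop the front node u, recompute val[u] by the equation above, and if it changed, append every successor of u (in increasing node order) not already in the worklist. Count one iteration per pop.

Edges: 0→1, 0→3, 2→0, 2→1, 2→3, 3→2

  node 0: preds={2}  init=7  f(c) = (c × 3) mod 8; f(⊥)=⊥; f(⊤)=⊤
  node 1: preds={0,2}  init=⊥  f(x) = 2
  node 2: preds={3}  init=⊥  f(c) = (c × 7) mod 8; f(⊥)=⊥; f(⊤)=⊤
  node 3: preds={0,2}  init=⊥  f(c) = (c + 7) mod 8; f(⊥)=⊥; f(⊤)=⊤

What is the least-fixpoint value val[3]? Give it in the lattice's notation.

⊤

Iteration log — 12 steps:
  step 1. node 0  ⊔preds=⊥  new=7  stable
  step 2. node 1  ⊔preds=7  new=2  old=⊥  +wl: 
  step 3. node 2  ⊔preds=⊥  new=⊥  stable
  step 4. node 3  ⊔preds=7  new=6  old=⊥  +wl: 2
  step 5. node 2  ⊔preds=6  new=2  old=⊥  +wl: 0,1,3
  step 6. node 0  ⊔preds=2  new=⊤  old=7  +wl: 
  step 7. node 1  ⊔preds=⊤  new=2  stable
  step 8. node 3  ⊔preds=⊤  new=⊤  old=6  +wl: 2
  step 9. node 2  ⊔preds=⊤  new=⊤  old=2  +wl: 0,1,3
  step 10. node 0  ⊔preds=⊤  new=⊤  stable
  step 11. node 1  ⊔preds=⊤  new=2  stable
  step 12. node 3  ⊔preds=⊤  new=⊤  stable

Least fixpoint reached:
  node 0: ⊤
  node 1: 2
  node 2: ⊤
  node 3: ⊤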